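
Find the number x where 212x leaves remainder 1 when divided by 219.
125

gcd(212, 219) = 1, so the inverse exists.
Extended Euclidean algorithm on (219, 212):
219 = 1 × 212 + 7  ⟹  7 = (1)·219 + (-1)·212
212 = 30 × 7 + 2  ⟹  2 = (-30)·219 + (31)·212
7 = 3 × 2 + 1  ⟹  1 = (91)·219 + (-94)·212
So (-94)·212 ≡ 1 (mod 219), i.e. 212^(-1) ≡ -94 ≡ 125 (mod 219).
Check: 212 × 125 = 26500 ≡ 1 (mod 219)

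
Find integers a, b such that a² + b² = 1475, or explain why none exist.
Not possible

Factorization: 1475 = 5^2 × 59
By Fermat: n is sum of two squares iff every prime p ≡ 3 (mod 4) appears to even power.
Prime(s) ≡ 3 (mod 4) with odd exponent: [(59, 1)]
Therefore 1475 cannot be expressed as a² + b².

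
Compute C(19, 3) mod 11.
1

Using Lucas' theorem:
Write n=19 and k=3 in base 11:
n in base 11: [1, 8]
k in base 11: [0, 3]
C(19,3) mod 11 = ∏ C(n_i, k_i) mod 11
Digit binomials (mod 11): C(1,0) = 1; C(8,3) = 56 ≡ 1
Product: 1 × 1 = 1 ≡ 1 (mod 11)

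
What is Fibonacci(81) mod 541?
34

Matrix identity: Q^n = [[F_(n+1), F_n], [F_n, F_(n-1)]] with Q = [[1,1],[1,0]].
n = 81 = 1010001₂. Square-and-multiply, entries mod 541:
Q^1 = [[1,1],[1,0]]
Q^2 = (Q^1)² = [[2,1],[1,1]]
Q^5 = (Q^2)²·Q = [[8,5],[5,3]]
Q^10 = (Q^5)² = [[89,55],[55,34]]
Q^20 = (Q^10)² = [[126,273],[273,394]]
Q^40 = (Q^20)² = [[58,218],[218,381]]
Q^81 = (Q^40)²·Q = [[520,34],[34,486]]
F_81 mod 541 = Q^81[0][1] = 34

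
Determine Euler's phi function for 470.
184

470 = 2 × 5 × 47
φ(n) = n × ∏(1 - 1/p) for each prime p dividing n
φ(470) = 470 × (1 - 1/2) × (1 - 1/5) × (1 - 1/47) = 184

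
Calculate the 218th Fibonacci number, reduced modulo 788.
721

Matrix identity: Q^n = [[F_(n+1), F_n], [F_n, F_(n-1)]] with Q = [[1,1],[1,0]].
n = 218 = 11011010₂. Square-and-multiply, entries mod 788:
Q^1 = [[1,1],[1,0]]
Q^3 = (Q^1)²·Q = [[3,2],[2,1]]
Q^6 = (Q^3)² = [[13,8],[8,5]]
Q^13 = (Q^6)²·Q = [[377,233],[233,144]]
Q^27 = (Q^13)²·Q = [[247,206],[206,41]]
Q^54 = (Q^27)² = [[217,228],[228,777]]
Q^109 = (Q^54)²·Q = [[261,573],[573,476]]
Q^218 = (Q^109)² = [[86,721],[721,153]]
F_218 mod 788 = Q^218[0][1] = 721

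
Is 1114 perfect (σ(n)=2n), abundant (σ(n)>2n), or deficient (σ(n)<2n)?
deficient

Proper divisors of 1114: sum = 1 + 2 + 557 = 560
Since 560 < 1114, 1114 is deficient.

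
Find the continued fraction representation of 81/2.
[40; 2]

Euclidean algorithm steps:
81 = 40 × 2 + 1
2 = 2 × 1 + 0
Continued fraction: [40; 2]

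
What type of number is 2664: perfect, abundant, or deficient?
abundant

Proper divisors of 2664: sum = 1 + 2 + 3 + 4 + 6 + 8 + 9 + 12 + ... + 444 + 666 + 888 + 1332 (23 divisors) = 4746
Since 4746 > 2664, 2664 is abundant.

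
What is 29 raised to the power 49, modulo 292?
13

Repeated squaring. Binary of 49 = 110001.
29^1 ≡ 29 (mod 292); 29^2 ≡ 257 (mod 292); 29^4 ≡ 57 (mod 292); 29^8 ≡ 37 (mod 292); 29^16 ≡ 201 (mod 292); 29^32 ≡ 105 (mod 292)
29^49 = 29^1 × 29^16 × 29^32 ≡ 13 (mod 292)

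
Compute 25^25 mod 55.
45

Repeated squaring. Binary of 25 = 11001.
25^1 ≡ 25 (mod 55); 25^2 ≡ 20 (mod 55); 25^4 ≡ 15 (mod 55); 25^8 ≡ 5 (mod 55); 25^16 ≡ 25 (mod 55)
25^25 = 25^1 × 25^8 × 25^16 ≡ 45 (mod 55)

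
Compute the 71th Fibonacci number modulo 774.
307

Matrix identity: Q^n = [[F_(n+1), F_n], [F_n, F_(n-1)]] with Q = [[1,1],[1,0]].
n = 71 = 1000111₂. Square-and-multiply, entries mod 774:
Q^1 = [[1,1],[1,0]]
Q^2 = (Q^1)² = [[2,1],[1,1]]
Q^4 = (Q^2)² = [[5,3],[3,2]]
Q^8 = (Q^4)² = [[34,21],[21,13]]
Q^17 = (Q^8)²·Q = [[262,49],[49,213]]
Q^35 = (Q^17)²·Q = [[666,611],[611,55]]
Q^71 = (Q^35)²·Q = [[432,307],[307,125]]
F_71 mod 774 = Q^71[0][1] = 307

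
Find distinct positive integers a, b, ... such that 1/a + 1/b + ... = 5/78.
1/16 + 1/624

Greedy algorithm:
5/78: ceiling(78/5) = 16, use 1/16
1/624: ceiling(624/1) = 624, use 1/624
Result: 5/78 = 1/16 + 1/624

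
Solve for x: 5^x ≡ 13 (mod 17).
4

Baby-step giant-step with step n = ⌈√17⌉ = 5.
Baby steps 5^j mod 17 (j:value) for j=0..4: 0:1, 1:5, 2:8, 3:6, 4:13.
h = 13 is already in the table at j=4, so x = 4.
Check: 5^4 ≡ 13 (mod 17).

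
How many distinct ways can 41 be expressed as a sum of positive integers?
44583

p(n) counts ways to write n as a sum of positive integers (order ignored).
Euler's pentagonal recurrence: p(k) = p(k-1) + p(k-2) - p(k-5) - p(k-7) + p(k-12) + p(k-15) - ... (offsets j(3j∓1)/2, signs ++--, p(0)=1, p(<0)=0).
DP table for k = 0..40: p(0)=1, p(1)=1, p(2)=2, p(3)=3, p(4)=5, p(5)=7, p(6)=11, p(7)=15, p(8)=22, p(9)=30, p(10)=42, p(11)=56, p(12)=77, p(13)=101, p(14)=135, p(15)=176, p(16)=231, p(17)=297, p(18)=385, p(19)=490, p(20)=627, p(21)=792, p(22)=1002, p(23)=1255, p(24)=1575, p(25)=1958, p(26)=2436, p(27)=3010, p(28)=3718, p(29)=4565, p(30)=5604, p(31)=6842, p(32)=8349, p(33)=10143, p(34)=12310, p(35)=14883, p(36)=17977, p(37)=21637, p(38)=26015, p(39)=31185, p(40)=37338.
Final step: p(41) = p(40) + p(39) - p(36) - p(34) + p(29) + p(26) - p(19) - p(15) + p(6) + p(1)
= 37338 + 31185 - 17977 - 12310 + 4565 + 2436 - 490 - 176 + 11 + 1
= 44583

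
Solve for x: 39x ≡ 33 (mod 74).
x ≡ 35 (mod 74)

gcd(39, 74) = 1, which divides 33, so solutions exist.
Find 39^(-1) mod 74 by the extended Euclidean algorithm:
74 = 1 × 39 + 35  ⟹  35 = (1)·74 + (-1)·39
39 = 1 × 35 + 4  ⟹  4 = (-1)·74 + (2)·39
35 = 8 × 4 + 3  ⟹  3 = (9)·74 + (-17)·39
4 = 1 × 3 + 1  ⟹  1 = (-10)·74 + (19)·39
So (19)·39 ≡ 1 (mod 74), i.e. 39^(-1) ≡ 19 (mod 74).
x ≡ 19 × 33 = 627 ≡ 35 (mod 74).
Check: 39 × 35 = 1365 ≡ 33 (mod 74).
Unique solution: x ≡ 35 (mod 74)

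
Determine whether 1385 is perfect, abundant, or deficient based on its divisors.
deficient

Proper divisors of 1385: sum = 1 + 5 + 277 = 283
Since 283 < 1385, 1385 is deficient.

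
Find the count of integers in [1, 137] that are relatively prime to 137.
136

137 = 137
φ(n) = n × ∏(1 - 1/p) for each prime p dividing n
φ(137) = 137 × (1 - 1/137) = 136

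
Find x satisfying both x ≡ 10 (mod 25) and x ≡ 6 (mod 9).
60

Using Chinese Remainder Theorem:
M = 25 × 9 = 225
M1 = 9, M2 = 25
y1 = 9^(-1) mod 25 = 14
y2 = 25^(-1) mod 9 = 4
x = (10×9×14 + 6×25×4) mod 225 = 60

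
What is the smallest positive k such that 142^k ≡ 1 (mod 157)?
156

157 is prime, so ord(142) divides φ(157) = 156.
Divisors of 156: 1, 2, 3, 4, 6, 12, 13, 26, 39, 52, 78, 156.
Repeated squaring: 142^1 ≡ 142, 142^2 ≡ 68, 142^4 ≡ 71, 142^8 ≡ 17, 142^16 ≡ 132, 142^32 ≡ 154, 142^64 ≡ 9, 142^128 ≡ 81 (mod 157).
Test 142^d mod 157 for each divisor d in increasing order:
142^1 ≡ 142
142^2 ≡ 68
142^3 = 142^2·142^1 ≡ 79
142^4 ≡ 71
142^6 = 142^4·142^2 ≡ 118
142^12 = 142^8·142^4 ≡ 108
142^13 = 142^8·142^4·142^1 ≡ 107
142^26 = 142^16·142^8·142^2 ≡ 145
142^39 = 142^32·142^4·142^2·142^1 ≡ 129
142^52 = 142^32·142^16·142^4 ≡ 144
142^78 = 142^64·142^8·142^4·142^2 ≡ 156
142^156 = 142^128·142^16·142^8·142^4 ≡ 1  ← first divisor giving 1
The order is 156.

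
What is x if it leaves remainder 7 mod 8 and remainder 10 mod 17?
95

Using Chinese Remainder Theorem:
M = 8 × 17 = 136
M1 = 17, M2 = 8
y1 = 17^(-1) mod 8 = 1
y2 = 8^(-1) mod 17 = 15
x = (7×17×1 + 10×8×15) mod 136 = 95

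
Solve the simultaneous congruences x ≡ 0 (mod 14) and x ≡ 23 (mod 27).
266

Using Chinese Remainder Theorem:
M = 14 × 27 = 378
M1 = 27, M2 = 14
y1 = 27^(-1) mod 14 = 13
y2 = 14^(-1) mod 27 = 2
x = (0×27×13 + 23×14×2) mod 378 = 266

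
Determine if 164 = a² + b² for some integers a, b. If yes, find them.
8² + 10² (a=8, b=10)

Factorization: 164 = 2^2 × 41
By Fermat: n is sum of two squares iff every prime p ≡ 3 (mod 4) appears to even power.
All primes ≡ 3 (mod 4) appear to even power.
Search a = 0, 1, 2, … for 164 - a² a perfect square: first hit at a = 8: 164 - 64 = 100 = 10².
164 = 8² + 10² = 64 + 100 ✓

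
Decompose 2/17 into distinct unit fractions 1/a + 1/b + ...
1/9 + 1/153

Greedy algorithm:
2/17: ceiling(17/2) = 9, use 1/9
1/153: ceiling(153/1) = 153, use 1/153
Result: 2/17 = 1/9 + 1/153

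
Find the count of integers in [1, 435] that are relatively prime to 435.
224

435 = 3 × 5 × 29
φ(n) = n × ∏(1 - 1/p) for each prime p dividing n
φ(435) = 435 × (1 - 1/3) × (1 - 1/5) × (1 - 1/29) = 224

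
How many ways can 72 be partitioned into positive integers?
5392783

p(n) counts ways to write n as a sum of positive integers (order ignored).
Euler's pentagonal recurrence: p(k) = p(k-1) + p(k-2) - p(k-5) - p(k-7) + p(k-12) + p(k-15) - ... (offsets j(3j∓1)/2, signs ++--, p(0)=1, p(<0)=0).
DP table for k = 0..71: p(0)=1, p(1)=1, p(2)=2, p(3)=3, p(4)=5, p(5)=7, p(6)=11, p(7)=15, p(8)=22, p(9)=30, p(10)=42, p(11)=56, p(12)=77, p(13)=101, p(14)=135, p(15)=176, p(16)=231, p(17)=297, p(18)=385, p(19)=490, p(20)=627, p(21)=792, p(22)=1002, p(23)=1255, p(24)=1575, p(25)=1958, p(26)=2436, p(27)=3010, p(28)=3718, p(29)=4565, p(30)=5604, p(31)=6842, p(32)=8349, p(33)=10143, p(34)=12310, p(35)=14883, p(36)=17977, p(37)=21637, p(38)=26015, p(39)=31185, p(40)=37338, p(41)=44583, p(42)=53174, p(43)=63261, p(44)=75175, p(45)=89134, p(46)=105558, p(47)=124754, p(48)=147273, p(49)=173525, p(50)=204226, p(51)=239943, p(52)=281589, p(53)=329931, p(54)=386155, p(55)=451276, p(56)=526823, p(57)=614154, p(58)=715220, p(59)=831820, p(60)=966467, p(61)=1121505, p(62)=1300156, p(63)=1505499, p(64)=1741630, p(65)=2012558, p(66)=2323520, p(67)=2679689, p(68)=3087735, p(69)=3554345, p(70)=4087968, p(71)=4697205.
Final step: p(72) = p(71) + p(70) - p(67) - p(65) + p(60) + p(57) - p(50) - p(46) + p(37) + p(32) - p(21) - p(15) + p(2)
= 4697205 + 4087968 - 2679689 - 2012558 + 966467 + 614154 - 204226 - 105558 + 21637 + 8349 - 792 - 176 + 2
= 5392783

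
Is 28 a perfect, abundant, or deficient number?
perfect

Proper divisors of 28: sum = 1 + 2 + 4 + 7 + 14 = 28
Since 28 = 28, 28 is perfect.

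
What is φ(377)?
336

377 = 13 × 29
φ(n) = n × ∏(1 - 1/p) for each prime p dividing n
φ(377) = 377 × (1 - 1/13) × (1 - 1/29) = 336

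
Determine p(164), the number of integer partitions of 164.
156919475295

p(n) counts ways to write n as a sum of positive integers (order ignored).
Euler's pentagonal recurrence: p(k) = p(k-1) + p(k-2) - p(k-5) - p(k-7) + p(k-12) + p(k-15) - ... (offsets j(3j∓1)/2, signs ++--, p(0)=1, p(<0)=0).
DP table for k = 0..163: p(0)=1, p(1)=1, p(2)=2, p(3)=3, p(4)=5, p(5)=7, p(6)=11, p(7)=15, p(8)=22, p(9)=30, p(10)=42, p(11)=56, p(12)=77, p(13)=101, p(14)=135, p(15)=176, p(16)=231, p(17)=297, p(18)=385, p(19)=490, p(20)=627, p(21)=792, p(22)=1002, p(23)=1255, p(24)=1575, p(25)=1958, p(26)=2436, p(27)=3010, p(28)=3718, p(29)=4565, p(30)=5604, p(31)=6842, p(32)=8349, p(33)=10143, p(34)=12310, p(35)=14883, p(36)=17977, p(37)=21637, p(38)=26015, p(39)=31185, p(40)=37338, p(41)=44583, p(42)=53174, p(43)=63261, p(44)=75175, p(45)=89134, p(46)=105558, p(47)=124754, p(48)=147273, p(49)=173525, p(50)=204226, p(51)=239943, p(52)=281589, p(53)=329931, p(54)=386155, p(55)=451276, p(56)=526823, p(57)=614154, p(58)=715220, p(59)=831820, p(60)=966467, p(61)=1121505, p(62)=1300156, p(63)=1505499, p(64)=1741630, p(65)=2012558, p(66)=2323520, p(67)=2679689, p(68)=3087735, p(69)=3554345, p(70)=4087968, p(71)=4697205, p(72)=5392783, p(73)=6185689, p(74)=7089500, p(75)=8118264, p(76)=9289091, p(77)=10619863, p(78)=12132164, p(79)=13848650, p(80)=15796476, p(81)=18004327, p(82)=20506255, p(83)=23338469, p(84)=26543660, p(85)=30167357, p(86)=34262962, p(87)=38887673, p(88)=44108109, p(89)=49995925, p(90)=56634173, p(91)=64112359, p(92)=72533807, p(93)=82010177, p(94)=92669720, p(95)=104651419, p(96)=118114304, p(97)=133230930, p(98)=150198136, p(99)=169229875, p(100)=190569292, p(101)=214481126, p(102)=241265379, p(103)=271248950, p(104)=304801365, p(105)=342325709, p(106)=384276336, p(107)=431149389, p(108)=483502844, p(109)=541946240, p(110)=607163746, p(111)=679903203, p(112)=761002156, p(113)=851376628, p(114)=952050665, p(115)=1064144451, p(116)=1188908248, p(117)=1327710076, p(118)=1482074143, p(119)=1653668665, p(120)=1844349560, p(121)=2056148051, p(122)=2291320912, p(123)=2552338241, p(124)=2841940500, p(125)=3163127352, p(126)=3519222692, p(127)=3913864295, p(128)=4351078600, p(129)=4835271870, p(130)=5371315400, p(131)=5964539504, p(132)=6620830889, p(133)=7346629512, p(134)=8149040695, p(135)=9035836076, p(136)=10015581680, p(137)=11097645016, p(138)=12292341831, p(139)=13610949895, p(140)=15065878135, p(141)=16670689208, p(142)=18440293320, p(143)=20390982757, p(144)=22540654445, p(145)=24908858009, p(146)=27517052599, p(147)=30388671978, p(148)=33549419497, p(149)=37027355200, p(150)=40853235313, p(151)=45060624582, p(152)=49686288421, p(153)=54770336324, p(154)=60356673280, p(155)=66493182097, p(156)=73232243759, p(157)=80630964769, p(158)=88751778802, p(159)=97662728555, p(160)=107438159466, p(161)=118159068427, p(162)=129913904637, p(163)=142798995930.
Final step: p(164) = p(163) + p(162) - p(159) - p(157) + p(152) + p(149) - p(142) - p(138) + p(129) + p(124) - p(113) - p(107) + p(94) + p(87) - p(72) - p(64) + p(47) + p(38) - p(19) - p(9)
= 142798995930 + 129913904637 - 97662728555 - 80630964769 + 49686288421 + 37027355200 - 18440293320 - 12292341831 + 4835271870 + 2841940500 - 851376628 - 431149389 + 92669720 + 38887673 - 5392783 - 1741630 + 124754 + 26015 - 490 - 30
= 156919475295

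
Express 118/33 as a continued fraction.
[3; 1, 1, 2, 1, 4]

Euclidean algorithm steps:
118 = 3 × 33 + 19
33 = 1 × 19 + 14
19 = 1 × 14 + 5
14 = 2 × 5 + 4
5 = 1 × 4 + 1
4 = 4 × 1 + 0
Continued fraction: [3; 1, 1, 2, 1, 4]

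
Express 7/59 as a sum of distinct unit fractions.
1/9 + 1/133 + 1/70623

Greedy algorithm:
7/59: ceiling(59/7) = 9, use 1/9
4/531: ceiling(531/4) = 133, use 1/133
1/70623: ceiling(70623/1) = 70623, use 1/70623
Result: 7/59 = 1/9 + 1/133 + 1/70623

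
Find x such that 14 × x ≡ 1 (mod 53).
19

gcd(14, 53) = 1, so the inverse exists.
Extended Euclidean algorithm on (53, 14):
53 = 3 × 14 + 11  ⟹  11 = (1)·53 + (-3)·14
14 = 1 × 11 + 3  ⟹  3 = (-1)·53 + (4)·14
11 = 3 × 3 + 2  ⟹  2 = (4)·53 + (-15)·14
3 = 1 × 2 + 1  ⟹  1 = (-5)·53 + (19)·14
So (19)·14 ≡ 1 (mod 53), i.e. 14^(-1) ≡ 19 (mod 53).
Check: 14 × 19 = 266 ≡ 1 (mod 53)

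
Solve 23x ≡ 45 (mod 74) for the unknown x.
x ≡ 47 (mod 74)

gcd(23, 74) = 1, which divides 45, so solutions exist.
Find 23^(-1) mod 74 by the extended Euclidean algorithm:
74 = 3 × 23 + 5  ⟹  5 = (1)·74 + (-3)·23
23 = 4 × 5 + 3  ⟹  3 = (-4)·74 + (13)·23
5 = 1 × 3 + 2  ⟹  2 = (5)·74 + (-16)·23
3 = 1 × 2 + 1  ⟹  1 = (-9)·74 + (29)·23
So (29)·23 ≡ 1 (mod 74), i.e. 23^(-1) ≡ 29 (mod 74).
x ≡ 29 × 45 = 1305 ≡ 47 (mod 74).
Check: 23 × 47 = 1081 ≡ 45 (mod 74).
Unique solution: x ≡ 47 (mod 74)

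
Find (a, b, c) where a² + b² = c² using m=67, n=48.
(2185, 6432, 6793)

Euclid's formula: a = m² - n², b = 2mn, c = m² + n²
m = 67, n = 48
a = 67² - 48² = 4489 - 2304 = 2185
b = 2 × 67 × 48 = 6432
c = 67² + 48² = 4489 + 2304 = 6793
Verification: 2185² + 6432² = 4774225 + 41370624 = 46144849 = 6793² ✓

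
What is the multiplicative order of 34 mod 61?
5

61 is prime, so ord(34) divides φ(61) = 60.
Divisors of 60: 1, 2, 3, 4, 5, 6, 10, 12, 15, 20, 30, 60.
Repeated squaring: 34^1 ≡ 34, 34^2 ≡ 58, 34^4 ≡ 9, 34^8 ≡ 20, 34^16 ≡ 34, 34^32 ≡ 58 (mod 61).
Test 34^d mod 61 for each divisor d in increasing order:
34^1 ≡ 34
34^2 ≡ 58
34^3 = 34^2·34^1 ≡ 20
34^4 ≡ 9
34^5 = 34^4·34^1 ≡ 1  ← first divisor giving 1
The order is 5.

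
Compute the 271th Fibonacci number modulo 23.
10

Matrix identity: Q^n = [[F_(n+1), F_n], [F_n, F_(n-1)]] with Q = [[1,1],[1,0]].
n = 271 = 100001111₂. Square-and-multiply, entries mod 23:
Q^1 = [[1,1],[1,0]]
Q^2 = (Q^1)² = [[2,1],[1,1]]
Q^4 = (Q^2)² = [[5,3],[3,2]]
Q^8 = (Q^4)² = [[11,21],[21,13]]
Q^16 = (Q^8)² = [[10,21],[21,12]]
Q^33 = (Q^16)²·Q = [[14,12],[12,2]]
Q^67 = (Q^33)²·Q = [[3,18],[18,8]]
Q^135 = (Q^67)²·Q = [[2,11],[11,14]]
Q^271 = (Q^135)²·Q = [[2,10],[10,15]]
F_271 mod 23 = Q^271[0][1] = 10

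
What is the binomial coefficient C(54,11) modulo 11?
4

Using Lucas' theorem:
Write n=54 and k=11 in base 11:
n in base 11: [4, 10]
k in base 11: [1, 0]
C(54,11) mod 11 = ∏ C(n_i, k_i) mod 11
Digit binomials (mod 11): C(4,1) = 4; C(10,0) = 1
Product: 4 × 1 = 4 ≡ 4 (mod 11)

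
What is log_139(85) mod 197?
12

Baby-step giant-step with step n = ⌈√197⌉ = 15.
Baby steps 139^j mod 197 (j:value) for j=0..14: 0:1, 1:139, 2:15, 3:115, 4:28, 5:149, 6:26, 7:68, 8:193, 9:35, 10:137, 11:131, 12:85, 13:192, 14:93.
h = 85 is already in the table at j=12, so x = 12.
Check: 139^12 ≡ 85 (mod 197).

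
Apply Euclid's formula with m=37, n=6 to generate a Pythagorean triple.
(1333, 444, 1405)

Euclid's formula: a = m² - n², b = 2mn, c = m² + n²
m = 37, n = 6
a = 37² - 6² = 1369 - 36 = 1333
b = 2 × 37 × 6 = 444
c = 37² + 6² = 1369 + 36 = 1405
Verification: 1333² + 444² = 1776889 + 197136 = 1974025 = 1405² ✓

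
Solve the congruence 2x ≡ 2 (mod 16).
x ≡ 1 (mod 8)

gcd(2, 16) = 2, which divides 2, so solutions exist.
Divide through by 2: x ≡ 1 (mod 8).
The coefficient of x is now 1, so x ≡ 1 (mod 8).
Check: 2 × 1 = 2 ≡ 2 (mod 16).
x ≡ 1 (mod 8), giving 2 solutions mod 16.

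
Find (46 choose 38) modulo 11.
0

Using Lucas' theorem:
Write n=46 and k=38 in base 11:
n in base 11: [4, 2]
k in base 11: [3, 5]
C(46,38) mod 11 = ∏ C(n_i, k_i) mod 11
Digit binomials (mod 11): C(4,3) = 4; C(2,5) = 0 (k_i > n_i)
Product: 4 × 0 = 0 ≡ 0 (mod 11)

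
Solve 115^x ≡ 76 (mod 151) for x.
40

Baby-step giant-step with step n = ⌈√151⌉ = 13.
Baby steps 115^j mod 151 (j:value) for j=0..12: 0:1, 1:115, 2:88, 3:3, 4:43, 5:113, 6:9, 7:129, 8:37, 9:27, 10:85, 11:111, 12:81.
Giant-step multiplier: 115^(-13) ≡ 115^(150-13) = 115^137 ≡ 106 (mod 151).
Giant steps γ_i = 76·106^i mod 151: γ_0=76, γ_1=53, γ_2=31, γ_3=115 (in table at j=1).
x = i·n + j = 3·13 + 1 = 40.
Check: 115^40 ≡ 76 (mod 151).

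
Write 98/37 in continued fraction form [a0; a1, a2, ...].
[2; 1, 1, 1, 5, 2]

Euclidean algorithm steps:
98 = 2 × 37 + 24
37 = 1 × 24 + 13
24 = 1 × 13 + 11
13 = 1 × 11 + 2
11 = 5 × 2 + 1
2 = 2 × 1 + 0
Continued fraction: [2; 1, 1, 1, 5, 2]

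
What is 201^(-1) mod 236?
209

gcd(201, 236) = 1, so the inverse exists.
Extended Euclidean algorithm on (236, 201):
236 = 1 × 201 + 35  ⟹  35 = (1)·236 + (-1)·201
201 = 5 × 35 + 26  ⟹  26 = (-5)·236 + (6)·201
35 = 1 × 26 + 9  ⟹  9 = (6)·236 + (-7)·201
26 = 2 × 9 + 8  ⟹  8 = (-17)·236 + (20)·201
9 = 1 × 8 + 1  ⟹  1 = (23)·236 + (-27)·201
So (-27)·201 ≡ 1 (mod 236), i.e. 201^(-1) ≡ -27 ≡ 209 (mod 236).
Check: 201 × 209 = 42009 ≡ 1 (mod 236)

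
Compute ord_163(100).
81

163 is prime, so ord(100) divides φ(163) = 162.
Divisors of 162: 1, 2, 3, 6, 9, 18, 27, 54, 81, 162.
Repeated squaring: 100^1 ≡ 100, 100^2 ≡ 57, 100^4 ≡ 152, 100^8 ≡ 121, 100^16 ≡ 134, 100^32 ≡ 26, 100^64 ≡ 24, 100^128 ≡ 87 (mod 163).
Test 100^d mod 163 for each divisor d in increasing order:
100^1 ≡ 100
100^2 ≡ 57
100^3 = 100^2·100^1 ≡ 158
100^6 = 100^4·100^2 ≡ 25
100^9 = 100^8·100^1 ≡ 38
100^18 = 100^16·100^2 ≡ 140
100^27 = 100^16·100^8·100^2·100^1 ≡ 104
100^54 = 100^32·100^16·100^4·100^2 ≡ 58
100^81 = 100^64·100^16·100^1 ≡ 1  ← first divisor giving 1
The order is 81.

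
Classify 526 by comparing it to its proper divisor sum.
deficient

Proper divisors of 526: sum = 1 + 2 + 263 = 266
Since 266 < 526, 526 is deficient.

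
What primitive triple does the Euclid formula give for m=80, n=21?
(5959, 3360, 6841)

Euclid's formula: a = m² - n², b = 2mn, c = m² + n²
m = 80, n = 21
a = 80² - 21² = 6400 - 441 = 5959
b = 2 × 80 × 21 = 3360
c = 80² + 21² = 6400 + 441 = 6841
Verification: 5959² + 3360² = 35509681 + 11289600 = 46799281 = 6841² ✓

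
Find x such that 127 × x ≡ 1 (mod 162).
37

gcd(127, 162) = 1, so the inverse exists.
Extended Euclidean algorithm on (162, 127):
162 = 1 × 127 + 35  ⟹  35 = (1)·162 + (-1)·127
127 = 3 × 35 + 22  ⟹  22 = (-3)·162 + (4)·127
35 = 1 × 22 + 13  ⟹  13 = (4)·162 + (-5)·127
22 = 1 × 13 + 9  ⟹  9 = (-7)·162 + (9)·127
13 = 1 × 9 + 4  ⟹  4 = (11)·162 + (-14)·127
9 = 2 × 4 + 1  ⟹  1 = (-29)·162 + (37)·127
So (37)·127 ≡ 1 (mod 162), i.e. 127^(-1) ≡ 37 (mod 162).
Check: 127 × 37 = 4699 ≡ 1 (mod 162)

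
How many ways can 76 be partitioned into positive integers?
9289091

p(n) counts ways to write n as a sum of positive integers (order ignored).
Euler's pentagonal recurrence: p(k) = p(k-1) + p(k-2) - p(k-5) - p(k-7) + p(k-12) + p(k-15) - ... (offsets j(3j∓1)/2, signs ++--, p(0)=1, p(<0)=0).
DP table for k = 0..75: p(0)=1, p(1)=1, p(2)=2, p(3)=3, p(4)=5, p(5)=7, p(6)=11, p(7)=15, p(8)=22, p(9)=30, p(10)=42, p(11)=56, p(12)=77, p(13)=101, p(14)=135, p(15)=176, p(16)=231, p(17)=297, p(18)=385, p(19)=490, p(20)=627, p(21)=792, p(22)=1002, p(23)=1255, p(24)=1575, p(25)=1958, p(26)=2436, p(27)=3010, p(28)=3718, p(29)=4565, p(30)=5604, p(31)=6842, p(32)=8349, p(33)=10143, p(34)=12310, p(35)=14883, p(36)=17977, p(37)=21637, p(38)=26015, p(39)=31185, p(40)=37338, p(41)=44583, p(42)=53174, p(43)=63261, p(44)=75175, p(45)=89134, p(46)=105558, p(47)=124754, p(48)=147273, p(49)=173525, p(50)=204226, p(51)=239943, p(52)=281589, p(53)=329931, p(54)=386155, p(55)=451276, p(56)=526823, p(57)=614154, p(58)=715220, p(59)=831820, p(60)=966467, p(61)=1121505, p(62)=1300156, p(63)=1505499, p(64)=1741630, p(65)=2012558, p(66)=2323520, p(67)=2679689, p(68)=3087735, p(69)=3554345, p(70)=4087968, p(71)=4697205, p(72)=5392783, p(73)=6185689, p(74)=7089500, p(75)=8118264.
Final step: p(76) = p(75) + p(74) - p(71) - p(69) + p(64) + p(61) - p(54) - p(50) + p(41) + p(36) - p(25) - p(19) + p(6)
= 8118264 + 7089500 - 4697205 - 3554345 + 1741630 + 1121505 - 386155 - 204226 + 44583 + 17977 - 1958 - 490 + 11
= 9289091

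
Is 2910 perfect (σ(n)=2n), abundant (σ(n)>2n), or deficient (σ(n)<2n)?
abundant

Proper divisors of 2910: sum = 1 + 2 + 3 + 5 + 6 + 10 + 15 + 30 + 97 + 194 + 291 + 485 + 582 + 970 + 1455 = 4146
Since 4146 > 2910, 2910 is abundant.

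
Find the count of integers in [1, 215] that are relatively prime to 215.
168

215 = 5 × 43
φ(n) = n × ∏(1 - 1/p) for each prime p dividing n
φ(215) = 215 × (1 - 1/5) × (1 - 1/43) = 168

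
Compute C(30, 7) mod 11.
8

Using Lucas' theorem:
Write n=30 and k=7 in base 11:
n in base 11: [2, 8]
k in base 11: [0, 7]
C(30,7) mod 11 = ∏ C(n_i, k_i) mod 11
Digit binomials (mod 11): C(2,0) = 1; C(8,7) = 8
Product: 1 × 8 = 8 ≡ 8 (mod 11)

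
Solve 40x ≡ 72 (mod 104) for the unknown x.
x ≡ 7 (mod 13)

gcd(40, 104) = 8, which divides 72, so solutions exist.
Divide through by 8: 5x ≡ 9 (mod 13).
Find 5^(-1) mod 13 by the extended Euclidean algorithm:
13 = 2 × 5 + 3  ⟹  3 = (1)·13 + (-2)·5
5 = 1 × 3 + 2  ⟹  2 = (-1)·13 + (3)·5
3 = 1 × 2 + 1  ⟹  1 = (2)·13 + (-5)·5
So (-5)·5 ≡ 1 (mod 13), i.e. 5^(-1) ≡ -5 ≡ 8 (mod 13).
x ≡ 8 × 9 = 72 ≡ 7 (mod 13).
Check: 40 × 7 = 280 ≡ 72 (mod 104).
x ≡ 7 (mod 13), giving 8 solutions mod 104.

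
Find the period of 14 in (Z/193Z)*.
32

193 is prime, so ord(14) divides φ(193) = 192.
Divisors of 192: 1, 2, 3, 4, 6, 8, 12, 16, 24, 32, 48, 64, 96, 192.
Repeated squaring: 14^1 ≡ 14, 14^2 ≡ 3, 14^4 ≡ 9, 14^8 ≡ 81, 14^16 ≡ 192, 14^32 ≡ 1, 14^64 ≡ 1, 14^128 ≡ 1 (mod 193).
Test 14^d mod 193 for each divisor d in increasing order:
14^1 ≡ 14
14^2 ≡ 3
14^3 = 14^2·14^1 ≡ 42
14^4 ≡ 9
14^6 = 14^4·14^2 ≡ 27
14^8 ≡ 81
14^12 = 14^8·14^4 ≡ 150
14^16 ≡ 192
14^24 = 14^16·14^8 ≡ 112
14^32 ≡ 1  ← first divisor giving 1
The order is 32.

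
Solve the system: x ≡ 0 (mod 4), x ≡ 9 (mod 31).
40

Using Chinese Remainder Theorem:
M = 4 × 31 = 124
M1 = 31, M2 = 4
y1 = 31^(-1) mod 4 = 3
y2 = 4^(-1) mod 31 = 8
x = (0×31×3 + 9×4×8) mod 124 = 40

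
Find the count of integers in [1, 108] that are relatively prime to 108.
36

108 = 2^2 × 3^3
φ(n) = n × ∏(1 - 1/p) for each prime p dividing n
φ(108) = 108 × (1 - 1/2) × (1 - 1/3) = 36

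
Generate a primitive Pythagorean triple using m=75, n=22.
(5141, 3300, 6109)

Euclid's formula: a = m² - n², b = 2mn, c = m² + n²
m = 75, n = 22
a = 75² - 22² = 5625 - 484 = 5141
b = 2 × 75 × 22 = 3300
c = 75² + 22² = 5625 + 484 = 6109
Verification: 5141² + 3300² = 26429881 + 10890000 = 37319881 = 6109² ✓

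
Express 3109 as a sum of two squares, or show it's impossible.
30² + 47² (a=30, b=47)

Factorization: 3109 = 3109
By Fermat: n is sum of two squares iff every prime p ≡ 3 (mod 4) appears to even power.
All primes ≡ 3 (mod 4) appear to even power.
Search a = 0, 1, 2, … for 3109 - a² a perfect square: first hit at a = 30: 3109 - 900 = 2209 = 47².
3109 = 30² + 47² = 900 + 2209 ✓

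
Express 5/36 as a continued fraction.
[0; 7, 5]

Euclidean algorithm steps:
5 = 0 × 36 + 5
36 = 7 × 5 + 1
5 = 5 × 1 + 0
Continued fraction: [0; 7, 5]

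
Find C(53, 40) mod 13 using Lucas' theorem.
4

Using Lucas' theorem:
Write n=53 and k=40 in base 13:
n in base 13: [4, 1]
k in base 13: [3, 1]
C(53,40) mod 13 = ∏ C(n_i, k_i) mod 13
Digit binomials (mod 13): C(4,3) = 4; C(1,1) = 1
Product: 4 × 1 = 4 ≡ 4 (mod 13)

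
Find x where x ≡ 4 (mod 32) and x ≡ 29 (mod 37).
1028

Using Chinese Remainder Theorem:
M = 32 × 37 = 1184
M1 = 37, M2 = 32
y1 = 37^(-1) mod 32 = 13
y2 = 32^(-1) mod 37 = 22
x = (4×37×13 + 29×32×22) mod 1184 = 1028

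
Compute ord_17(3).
16

17 is prime, so ord(3) divides φ(17) = 16.
Divisors of 16: 1, 2, 4, 8, 16.
Repeated squaring: 3^1 ≡ 3, 3^2 ≡ 9, 3^4 ≡ 13, 3^8 ≡ 16, 3^16 ≡ 1 (mod 17).
Test 3^d mod 17 for each divisor d in increasing order:
3^1 ≡ 3
3^2 ≡ 9
3^4 ≡ 13
3^8 ≡ 16
3^16 ≡ 1  ← first divisor giving 1
The order is 16.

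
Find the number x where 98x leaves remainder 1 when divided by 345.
257

gcd(98, 345) = 1, so the inverse exists.
Extended Euclidean algorithm on (345, 98):
345 = 3 × 98 + 51  ⟹  51 = (1)·345 + (-3)·98
98 = 1 × 51 + 47  ⟹  47 = (-1)·345 + (4)·98
51 = 1 × 47 + 4  ⟹  4 = (2)·345 + (-7)·98
47 = 11 × 4 + 3  ⟹  3 = (-23)·345 + (81)·98
4 = 1 × 3 + 1  ⟹  1 = (25)·345 + (-88)·98
So (-88)·98 ≡ 1 (mod 345), i.e. 98^(-1) ≡ -88 ≡ 257 (mod 345).
Check: 98 × 257 = 25186 ≡ 1 (mod 345)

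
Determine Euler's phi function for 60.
16

60 = 2^2 × 3 × 5
φ(n) = n × ∏(1 - 1/p) for each prime p dividing n
φ(60) = 60 × (1 - 1/2) × (1 - 1/3) × (1 - 1/5) = 16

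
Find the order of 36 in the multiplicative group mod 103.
51

103 is prime, so ord(36) divides φ(103) = 102.
Divisors of 102: 1, 2, 3, 6, 17, 34, 51, 102.
Repeated squaring: 36^1 ≡ 36, 36^2 ≡ 60, 36^4 ≡ 98, 36^8 ≡ 25, 36^16 ≡ 7, 36^32 ≡ 49, 36^64 ≡ 32 (mod 103).
Test 36^d mod 103 for each divisor d in increasing order:
36^1 ≡ 36
36^2 ≡ 60
36^3 = 36^2·36^1 ≡ 100
36^6 = 36^4·36^2 ≡ 9
36^17 = 36^16·36^1 ≡ 46
36^34 = 36^32·36^2 ≡ 56
36^51 = 36^32·36^16·36^2·36^1 ≡ 1  ← first divisor giving 1
The order is 51.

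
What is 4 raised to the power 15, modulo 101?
17

Repeated squaring. Binary of 15 = 1111.
4^1 ≡ 4 (mod 101); 4^2 ≡ 16 (mod 101); 4^4 ≡ 54 (mod 101); 4^8 ≡ 88 (mod 101)
4^15 = 4^1 × 4^2 × 4^4 × 4^8 ≡ 17 (mod 101)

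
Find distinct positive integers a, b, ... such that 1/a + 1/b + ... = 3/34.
1/12 + 1/204

Greedy algorithm:
3/34: ceiling(34/3) = 12, use 1/12
1/204: ceiling(204/1) = 204, use 1/204
Result: 3/34 = 1/12 + 1/204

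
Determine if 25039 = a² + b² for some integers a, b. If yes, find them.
Not possible

Factorization: 25039 = 7^3 × 73
By Fermat: n is sum of two squares iff every prime p ≡ 3 (mod 4) appears to even power.
Prime(s) ≡ 3 (mod 4) with odd exponent: [(7, 3)]
Therefore 25039 cannot be expressed as a² + b².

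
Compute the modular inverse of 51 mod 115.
106

gcd(51, 115) = 1, so the inverse exists.
Extended Euclidean algorithm on (115, 51):
115 = 2 × 51 + 13  ⟹  13 = (1)·115 + (-2)·51
51 = 3 × 13 + 12  ⟹  12 = (-3)·115 + (7)·51
13 = 1 × 12 + 1  ⟹  1 = (4)·115 + (-9)·51
So (-9)·51 ≡ 1 (mod 115), i.e. 51^(-1) ≡ -9 ≡ 106 (mod 115).
Check: 51 × 106 = 5406 ≡ 1 (mod 115)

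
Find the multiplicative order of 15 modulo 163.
81

163 is prime, so ord(15) divides φ(163) = 162.
Divisors of 162: 1, 2, 3, 6, 9, 18, 27, 54, 81, 162.
Repeated squaring: 15^1 ≡ 15, 15^2 ≡ 62, 15^4 ≡ 95, 15^8 ≡ 60, 15^16 ≡ 14, 15^32 ≡ 33, 15^64 ≡ 111, 15^128 ≡ 96 (mod 163).
Test 15^d mod 163 for each divisor d in increasing order:
15^1 ≡ 15
15^2 ≡ 62
15^3 = 15^2·15^1 ≡ 115
15^6 = 15^4·15^2 ≡ 22
15^9 = 15^8·15^1 ≡ 85
15^18 = 15^16·15^2 ≡ 53
15^27 = 15^16·15^8·15^2·15^1 ≡ 104
15^54 = 15^32·15^16·15^4·15^2 ≡ 58
15^81 = 15^64·15^16·15^1 ≡ 1  ← first divisor giving 1
The order is 81.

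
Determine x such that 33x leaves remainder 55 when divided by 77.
x ≡ 4 (mod 7)

gcd(33, 77) = 11, which divides 55, so solutions exist.
Divide through by 11: 3x ≡ 5 (mod 7).
Find 3^(-1) mod 7 by the extended Euclidean algorithm:
7 = 2 × 3 + 1  ⟹  1 = (1)·7 + (-2)·3
So (-2)·3 ≡ 1 (mod 7), i.e. 3^(-1) ≡ -2 ≡ 5 (mod 7).
x ≡ 5 × 5 = 25 ≡ 4 (mod 7).
Check: 33 × 4 = 132 ≡ 55 (mod 77).
x ≡ 4 (mod 7), giving 11 solutions mod 77.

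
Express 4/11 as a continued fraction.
[0; 2, 1, 3]

Euclidean algorithm steps:
4 = 0 × 11 + 4
11 = 2 × 4 + 3
4 = 1 × 3 + 1
3 = 3 × 1 + 0
Continued fraction: [0; 2, 1, 3]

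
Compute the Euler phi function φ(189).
108

189 = 3^3 × 7
φ(n) = n × ∏(1 - 1/p) for each prime p dividing n
φ(189) = 189 × (1 - 1/3) × (1 - 1/7) = 108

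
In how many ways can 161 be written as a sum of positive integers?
118159068427

p(n) counts ways to write n as a sum of positive integers (order ignored).
Euler's pentagonal recurrence: p(k) = p(k-1) + p(k-2) - p(k-5) - p(k-7) + p(k-12) + p(k-15) - ... (offsets j(3j∓1)/2, signs ++--, p(0)=1, p(<0)=0).
DP table for k = 0..160: p(0)=1, p(1)=1, p(2)=2, p(3)=3, p(4)=5, p(5)=7, p(6)=11, p(7)=15, p(8)=22, p(9)=30, p(10)=42, p(11)=56, p(12)=77, p(13)=101, p(14)=135, p(15)=176, p(16)=231, p(17)=297, p(18)=385, p(19)=490, p(20)=627, p(21)=792, p(22)=1002, p(23)=1255, p(24)=1575, p(25)=1958, p(26)=2436, p(27)=3010, p(28)=3718, p(29)=4565, p(30)=5604, p(31)=6842, p(32)=8349, p(33)=10143, p(34)=12310, p(35)=14883, p(36)=17977, p(37)=21637, p(38)=26015, p(39)=31185, p(40)=37338, p(41)=44583, p(42)=53174, p(43)=63261, p(44)=75175, p(45)=89134, p(46)=105558, p(47)=124754, p(48)=147273, p(49)=173525, p(50)=204226, p(51)=239943, p(52)=281589, p(53)=329931, p(54)=386155, p(55)=451276, p(56)=526823, p(57)=614154, p(58)=715220, p(59)=831820, p(60)=966467, p(61)=1121505, p(62)=1300156, p(63)=1505499, p(64)=1741630, p(65)=2012558, p(66)=2323520, p(67)=2679689, p(68)=3087735, p(69)=3554345, p(70)=4087968, p(71)=4697205, p(72)=5392783, p(73)=6185689, p(74)=7089500, p(75)=8118264, p(76)=9289091, p(77)=10619863, p(78)=12132164, p(79)=13848650, p(80)=15796476, p(81)=18004327, p(82)=20506255, p(83)=23338469, p(84)=26543660, p(85)=30167357, p(86)=34262962, p(87)=38887673, p(88)=44108109, p(89)=49995925, p(90)=56634173, p(91)=64112359, p(92)=72533807, p(93)=82010177, p(94)=92669720, p(95)=104651419, p(96)=118114304, p(97)=133230930, p(98)=150198136, p(99)=169229875, p(100)=190569292, p(101)=214481126, p(102)=241265379, p(103)=271248950, p(104)=304801365, p(105)=342325709, p(106)=384276336, p(107)=431149389, p(108)=483502844, p(109)=541946240, p(110)=607163746, p(111)=679903203, p(112)=761002156, p(113)=851376628, p(114)=952050665, p(115)=1064144451, p(116)=1188908248, p(117)=1327710076, p(118)=1482074143, p(119)=1653668665, p(120)=1844349560, p(121)=2056148051, p(122)=2291320912, p(123)=2552338241, p(124)=2841940500, p(125)=3163127352, p(126)=3519222692, p(127)=3913864295, p(128)=4351078600, p(129)=4835271870, p(130)=5371315400, p(131)=5964539504, p(132)=6620830889, p(133)=7346629512, p(134)=8149040695, p(135)=9035836076, p(136)=10015581680, p(137)=11097645016, p(138)=12292341831, p(139)=13610949895, p(140)=15065878135, p(141)=16670689208, p(142)=18440293320, p(143)=20390982757, p(144)=22540654445, p(145)=24908858009, p(146)=27517052599, p(147)=30388671978, p(148)=33549419497, p(149)=37027355200, p(150)=40853235313, p(151)=45060624582, p(152)=49686288421, p(153)=54770336324, p(154)=60356673280, p(155)=66493182097, p(156)=73232243759, p(157)=80630964769, p(158)=88751778802, p(159)=97662728555, p(160)=107438159466.
Final step: p(161) = p(160) + p(159) - p(156) - p(154) + p(149) + p(146) - p(139) - p(135) + p(126) + p(121) - p(110) - p(104) + p(91) + p(84) - p(69) - p(61) + p(44) + p(35) - p(16) - p(6)
= 107438159466 + 97662728555 - 73232243759 - 60356673280 + 37027355200 + 27517052599 - 13610949895 - 9035836076 + 3519222692 + 2056148051 - 607163746 - 304801365 + 64112359 + 26543660 - 3554345 - 1121505 + 75175 + 14883 - 231 - 11
= 118159068427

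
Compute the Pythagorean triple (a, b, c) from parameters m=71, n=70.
(141, 9940, 9941)

Euclid's formula: a = m² - n², b = 2mn, c = m² + n²
m = 71, n = 70
a = 71² - 70² = 5041 - 4900 = 141
b = 2 × 71 × 70 = 9940
c = 71² + 70² = 5041 + 4900 = 9941
Verification: 141² + 9940² = 19881 + 98803600 = 98823481 = 9941² ✓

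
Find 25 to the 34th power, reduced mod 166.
77

Repeated squaring. Binary of 34 = 100010.
25^1 ≡ 25 (mod 166); 25^2 ≡ 127 (mod 166); 25^4 ≡ 27 (mod 166); 25^8 ≡ 65 (mod 166); 25^16 ≡ 75 (mod 166); 25^32 ≡ 147 (mod 166)
25^34 = 25^2 × 25^32 ≡ 77 (mod 166)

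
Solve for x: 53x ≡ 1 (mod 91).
79

gcd(53, 91) = 1, so the inverse exists.
Extended Euclidean algorithm on (91, 53):
91 = 1 × 53 + 38  ⟹  38 = (1)·91 + (-1)·53
53 = 1 × 38 + 15  ⟹  15 = (-1)·91 + (2)·53
38 = 2 × 15 + 8  ⟹  8 = (3)·91 + (-5)·53
15 = 1 × 8 + 7  ⟹  7 = (-4)·91 + (7)·53
8 = 1 × 7 + 1  ⟹  1 = (7)·91 + (-12)·53
So (-12)·53 ≡ 1 (mod 91), i.e. 53^(-1) ≡ -12 ≡ 79 (mod 91).
Check: 53 × 79 = 4187 ≡ 1 (mod 91)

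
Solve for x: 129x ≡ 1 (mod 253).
51

gcd(129, 253) = 1, so the inverse exists.
Extended Euclidean algorithm on (253, 129):
253 = 1 × 129 + 124  ⟹  124 = (1)·253 + (-1)·129
129 = 1 × 124 + 5  ⟹  5 = (-1)·253 + (2)·129
124 = 24 × 5 + 4  ⟹  4 = (25)·253 + (-49)·129
5 = 1 × 4 + 1  ⟹  1 = (-26)·253 + (51)·129
So (51)·129 ≡ 1 (mod 253), i.e. 129^(-1) ≡ 51 (mod 253).
Check: 129 × 51 = 6579 ≡ 1 (mod 253)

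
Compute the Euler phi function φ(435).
224

435 = 3 × 5 × 29
φ(n) = n × ∏(1 - 1/p) for each prime p dividing n
φ(435) = 435 × (1 - 1/3) × (1 - 1/5) × (1 - 1/29) = 224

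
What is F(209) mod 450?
409

Matrix identity: Q^n = [[F_(n+1), F_n], [F_n, F_(n-1)]] with Q = [[1,1],[1,0]].
n = 209 = 11010001₂. Square-and-multiply, entries mod 450:
Q^1 = [[1,1],[1,0]]
Q^3 = (Q^1)²·Q = [[3,2],[2,1]]
Q^6 = (Q^3)² = [[13,8],[8,5]]
Q^13 = (Q^6)²·Q = [[377,233],[233,144]]
Q^26 = (Q^13)² = [[218,343],[343,325]]
Q^52 = (Q^26)² = [[23,399],[399,74]]
Q^104 = (Q^52)² = [[430,3],[3,427]]
Q^209 = (Q^104)²·Q = [[280,409],[409,321]]
F_209 mod 450 = Q^209[0][1] = 409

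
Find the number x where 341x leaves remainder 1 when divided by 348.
149

gcd(341, 348) = 1, so the inverse exists.
Extended Euclidean algorithm on (348, 341):
348 = 1 × 341 + 7  ⟹  7 = (1)·348 + (-1)·341
341 = 48 × 7 + 5  ⟹  5 = (-48)·348 + (49)·341
7 = 1 × 5 + 2  ⟹  2 = (49)·348 + (-50)·341
5 = 2 × 2 + 1  ⟹  1 = (-146)·348 + (149)·341
So (149)·341 ≡ 1 (mod 348), i.e. 341^(-1) ≡ 149 (mod 348).
Check: 341 × 149 = 50809 ≡ 1 (mod 348)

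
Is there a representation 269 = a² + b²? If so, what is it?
10² + 13² (a=10, b=13)

Factorization: 269 = 269
By Fermat: n is sum of two squares iff every prime p ≡ 3 (mod 4) appears to even power.
All primes ≡ 3 (mod 4) appear to even power.
Search a = 0, 1, 2, … for 269 - a² a perfect square: first hit at a = 10: 269 - 100 = 169 = 13².
269 = 10² + 13² = 100 + 169 ✓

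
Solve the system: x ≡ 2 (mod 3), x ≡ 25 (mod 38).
101

Using Chinese Remainder Theorem:
M = 3 × 38 = 114
M1 = 38, M2 = 3
y1 = 38^(-1) mod 3 = 2
y2 = 3^(-1) mod 38 = 13
x = (2×38×2 + 25×3×13) mod 114 = 101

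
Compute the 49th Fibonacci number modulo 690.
139

Matrix identity: Q^n = [[F_(n+1), F_n], [F_n, F_(n-1)]] with Q = [[1,1],[1,0]].
n = 49 = 110001₂. Square-and-multiply, entries mod 690:
Q^1 = [[1,1],[1,0]]
Q^3 = (Q^1)²·Q = [[3,2],[2,1]]
Q^6 = (Q^3)² = [[13,8],[8,5]]
Q^12 = (Q^6)² = [[233,144],[144,89]]
Q^24 = (Q^12)² = [[505,138],[138,367]]
Q^49 = (Q^24)²·Q = [[415,139],[139,276]]
F_49 mod 690 = Q^49[0][1] = 139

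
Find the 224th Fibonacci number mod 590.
333

Matrix identity: Q^n = [[F_(n+1), F_n], [F_n, F_(n-1)]] with Q = [[1,1],[1,0]].
n = 224 = 11100000₂. Square-and-multiply, entries mod 590:
Q^1 = [[1,1],[1,0]]
Q^3 = (Q^1)²·Q = [[3,2],[2,1]]
Q^7 = (Q^3)²·Q = [[21,13],[13,8]]
Q^14 = (Q^7)² = [[20,377],[377,233]]
Q^28 = (Q^14)² = [[339,391],[391,538]]
Q^56 = (Q^28)² = [[532,117],[117,415]]
Q^112 = (Q^56)² = [[533,469],[469,64]]
Q^224 = (Q^112)² = [[190,333],[333,447]]
F_224 mod 590 = Q^224[0][1] = 333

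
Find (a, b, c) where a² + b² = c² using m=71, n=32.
(4017, 4544, 6065)

Euclid's formula: a = m² - n², b = 2mn, c = m² + n²
m = 71, n = 32
a = 71² - 32² = 5041 - 1024 = 4017
b = 2 × 71 × 32 = 4544
c = 71² + 32² = 5041 + 1024 = 6065
Verification: 4017² + 4544² = 16136289 + 20647936 = 36784225 = 6065² ✓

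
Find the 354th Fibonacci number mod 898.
258

Matrix identity: Q^n = [[F_(n+1), F_n], [F_n, F_(n-1)]] with Q = [[1,1],[1,0]].
n = 354 = 101100010₂. Square-and-multiply, entries mod 898:
Q^1 = [[1,1],[1,0]]
Q^2 = (Q^1)² = [[2,1],[1,1]]
Q^5 = (Q^2)²·Q = [[8,5],[5,3]]
Q^11 = (Q^5)²·Q = [[144,89],[89,55]]
Q^22 = (Q^11)² = [[819,649],[649,170]]
Q^44 = (Q^22)² = [[892,689],[689,203]]
Q^88 = (Q^44)² = [[613,135],[135,478]]
Q^177 = (Q^88)²·Q = [[683,670],[670,13]]
Q^354 = (Q^177)² = [[327,258],[258,69]]
F_354 mod 898 = Q^354[0][1] = 258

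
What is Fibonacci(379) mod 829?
134

Matrix identity: Q^n = [[F_(n+1), F_n], [F_n, F_(n-1)]] with Q = [[1,1],[1,0]].
n = 379 = 101111011₂. Square-and-multiply, entries mod 829:
Q^1 = [[1,1],[1,0]]
Q^2 = (Q^1)² = [[2,1],[1,1]]
Q^5 = (Q^2)²·Q = [[8,5],[5,3]]
Q^11 = (Q^5)²·Q = [[144,89],[89,55]]
Q^23 = (Q^11)²·Q = [[773,471],[471,302]]
Q^47 = (Q^23)²·Q = [[124,318],[318,635]]
Q^94 = (Q^47)² = [[440,123],[123,317]]
Q^189 = (Q^94)²·Q = [[84,650],[650,263]]
Q^379 = (Q^189)²·Q = [[196,134],[134,62]]
F_379 mod 829 = Q^379[0][1] = 134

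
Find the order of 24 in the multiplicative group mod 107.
106

107 is prime, so ord(24) divides φ(107) = 106.
Divisors of 106: 1, 2, 53, 106.
Repeated squaring: 24^1 ≡ 24, 24^2 ≡ 41, 24^4 ≡ 76, 24^8 ≡ 105, 24^16 ≡ 4, 24^32 ≡ 16, 24^64 ≡ 42 (mod 107).
Test 24^d mod 107 for each divisor d in increasing order:
24^1 ≡ 24
24^2 ≡ 41
24^53 = 24^32·24^16·24^4·24^1 ≡ 106
24^106 = 24^64·24^32·24^8·24^2 ≡ 1  ← first divisor giving 1
The order is 106.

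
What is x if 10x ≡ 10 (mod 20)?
x ≡ 1 (mod 2)

gcd(10, 20) = 10, which divides 10, so solutions exist.
Divide through by 10: x ≡ 1 (mod 2).
The coefficient of x is now 1, so x ≡ 1 (mod 2).
Check: 10 × 1 = 10 ≡ 10 (mod 20).
x ≡ 1 (mod 2), giving 10 solutions mod 20.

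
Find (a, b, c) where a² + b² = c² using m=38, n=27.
(715, 2052, 2173)

Euclid's formula: a = m² - n², b = 2mn, c = m² + n²
m = 38, n = 27
a = 38² - 27² = 1444 - 729 = 715
b = 2 × 38 × 27 = 2052
c = 38² + 27² = 1444 + 729 = 2173
Verification: 715² + 2052² = 511225 + 4210704 = 4721929 = 2173² ✓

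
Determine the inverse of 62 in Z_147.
83

gcd(62, 147) = 1, so the inverse exists.
Extended Euclidean algorithm on (147, 62):
147 = 2 × 62 + 23  ⟹  23 = (1)·147 + (-2)·62
62 = 2 × 23 + 16  ⟹  16 = (-2)·147 + (5)·62
23 = 1 × 16 + 7  ⟹  7 = (3)·147 + (-7)·62
16 = 2 × 7 + 2  ⟹  2 = (-8)·147 + (19)·62
7 = 3 × 2 + 1  ⟹  1 = (27)·147 + (-64)·62
So (-64)·62 ≡ 1 (mod 147), i.e. 62^(-1) ≡ -64 ≡ 83 (mod 147).
Check: 62 × 83 = 5146 ≡ 1 (mod 147)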